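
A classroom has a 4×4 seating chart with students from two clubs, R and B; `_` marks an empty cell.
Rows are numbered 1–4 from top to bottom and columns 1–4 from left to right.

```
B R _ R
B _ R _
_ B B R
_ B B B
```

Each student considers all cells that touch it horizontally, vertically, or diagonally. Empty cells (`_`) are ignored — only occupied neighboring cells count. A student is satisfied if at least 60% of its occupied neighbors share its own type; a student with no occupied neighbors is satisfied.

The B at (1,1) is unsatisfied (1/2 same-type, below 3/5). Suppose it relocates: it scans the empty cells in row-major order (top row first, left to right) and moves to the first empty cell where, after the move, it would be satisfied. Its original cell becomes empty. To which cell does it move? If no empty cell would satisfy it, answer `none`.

Vacating (1,1). Empty cells in order:
  (1,3): 0/3 same-type → still unsatisfied.
  (2,2): 3/5 same-type → satisfied — stop here.

(2,2)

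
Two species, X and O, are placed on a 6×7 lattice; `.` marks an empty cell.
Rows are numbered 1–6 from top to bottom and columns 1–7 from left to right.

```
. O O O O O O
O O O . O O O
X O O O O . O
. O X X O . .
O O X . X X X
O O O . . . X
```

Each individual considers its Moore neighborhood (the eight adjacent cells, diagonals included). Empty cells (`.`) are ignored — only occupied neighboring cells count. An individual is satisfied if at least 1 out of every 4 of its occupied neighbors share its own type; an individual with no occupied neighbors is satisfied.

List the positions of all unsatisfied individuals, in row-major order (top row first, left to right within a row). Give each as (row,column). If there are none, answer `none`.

(3,1)

(1,2)O 4/4 satisfied
(1,3)O 4/4 satisfied
(1,4)O 4/4 satisfied
(1,5)O 4/4 satisfied
(1,6)O 5/5 satisfied
(1,7)O 3/3 satisfied
(2,1)O 3/4 satisfied
(2,2)O 6/7 satisfied
(2,3)O 7/7 satisfied
(2,5)O 6/6 satisfied
(2,6)O 7/7 satisfied
(2,7)O 4/4 satisfied
(3,1)X 0/4 not
(3,2)O 5/7 satisfied
(3,3)O 5/7 satisfied
(3,4)O 5/7 satisfied
(3,5)O 4/5 satisfied
(3,7)O 2/2 satisfied
(4,2)O 4/7 satisfied
(4,3)X 2/7 satisfied
(4,4)X 3/7 satisfied
(4,5)O 2/5 satisfied
(5,1)O 4/4 satisfied
(5,2)O 5/7 satisfied
(5,3)X 2/6 satisfied
(5,5)X 2/3 satisfied
(5,6)X 3/4 satisfied
(5,7)X 2/2 satisfied
(6,1)O 3/3 satisfied
(6,2)O 4/5 satisfied
(6,3)O 2/3 satisfied
(6,7)X 2/2 satisfied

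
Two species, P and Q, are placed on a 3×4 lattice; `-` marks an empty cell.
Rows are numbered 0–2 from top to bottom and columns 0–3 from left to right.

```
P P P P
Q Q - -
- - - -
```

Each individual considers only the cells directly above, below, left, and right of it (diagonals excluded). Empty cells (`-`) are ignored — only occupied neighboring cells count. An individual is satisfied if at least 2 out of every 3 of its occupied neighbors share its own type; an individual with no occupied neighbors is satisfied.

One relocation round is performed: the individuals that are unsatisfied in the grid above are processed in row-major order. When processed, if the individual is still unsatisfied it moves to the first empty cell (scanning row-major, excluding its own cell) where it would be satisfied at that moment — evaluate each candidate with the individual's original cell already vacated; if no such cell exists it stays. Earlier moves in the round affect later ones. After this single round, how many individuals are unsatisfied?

0

Initially unsatisfied (in order): (0,0), (1,0), (1,1).
  (0,0) → (1,3).
  (1,0): now satisfied by earlier moves; stays.
  (1,1) → (2,0).
Resulting grid:
- P P P
Q - - P
Q - - -
All satisfied now.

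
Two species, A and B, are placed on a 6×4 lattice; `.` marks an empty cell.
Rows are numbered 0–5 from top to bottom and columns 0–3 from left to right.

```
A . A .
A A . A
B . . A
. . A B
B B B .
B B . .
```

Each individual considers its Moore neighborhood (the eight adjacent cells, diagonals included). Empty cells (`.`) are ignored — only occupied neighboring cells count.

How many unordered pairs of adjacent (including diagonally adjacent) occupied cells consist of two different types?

Scan each occupied cell's neighbors to the right and below (and the two forward diagonals) so each pair is counted once.
Row 0: A(0,0)–A(1,0)= A(0,0)–A(1,1)= A(0,2)–A(1,3)= A(0,2)–A(1,1)=  → 0/4 unlike.
Row 1: A(1,0)–A(1,1)= A(1,0)–B(2,0)≠ A(1,1)–B(2,0)≠ A(1,3)–A(2,3)=  → 2/4 unlike.
Row 2: A(2,3)–B(3,3)≠ A(2,3)–A(3,2)=  → 1/2 unlike.
Row 3: A(3,2)–B(3,3)≠ A(3,2)–B(4,2)≠ A(3,2)–B(4,1)≠ B(3,3)–B(4,2)=  → 3/4 unlike.
Row 4: B(4,0)–B(4,1)= B(4,0)–B(5,0)= B(4,0)–B(5,1)= B(4,1)–B(4,2)= B(4,1)–B(5,1)= B(4,1)–B(5,0)= B(4,2)–B(5,1)=  → 0/7 unlike.
Row 5: B(5,0)–B(5,1)=  → 0/1 unlike.
Total adjacent occupied pairs: 22; unlike-type pairs: 6.

6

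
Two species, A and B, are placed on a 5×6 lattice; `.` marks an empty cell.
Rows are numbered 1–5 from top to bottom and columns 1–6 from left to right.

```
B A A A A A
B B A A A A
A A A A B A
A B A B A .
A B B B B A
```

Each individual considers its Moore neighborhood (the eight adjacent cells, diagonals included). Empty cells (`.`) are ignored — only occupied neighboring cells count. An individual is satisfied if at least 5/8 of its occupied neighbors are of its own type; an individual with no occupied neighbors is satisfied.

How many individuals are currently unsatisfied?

15

(1,1)B 2/3 satisfied
(1,2)A 2/5 not
(1,3)A 4/5 satisfied
(1,4)A 5/5 satisfied
(1,5)A 5/5 satisfied
(1,6)A 3/3 satisfied
(2,1)B 2/5 not
(2,2)B 2/8 not
(2,3)A 7/8 satisfied
(2,4)A 7/8 satisfied
(2,5)A 7/8 satisfied
(2,6)A 4/5 satisfied
(3,1)A 2/5 not
(3,2)A 5/8 satisfied
(3,3)A 5/8 satisfied
(3,4)A 6/8 satisfied
(3,5)B 1/7 not
(3,6)A 3/4 satisfied
(4,1)A 3/5 not
(4,2)B 2/8 not
(4,3)A 3/8 not
(4,4)B 4/8 not
(4,5)A 3/7 not
(5,1)A 1/3 not
(5,2)B 2/5 not
(5,3)B 4/5 satisfied
(5,4)B 3/5 not
(5,5)B 2/4 not
(5,6)A 1/2 not
Unsatisfied: (1,2), (2,1), (2,2), (3,1), (3,5), (4,1), (4,2), (4,3), (4,4), (4,5), (5,1), (5,2), (5,4), (5,5), (5,6) — 15 in total.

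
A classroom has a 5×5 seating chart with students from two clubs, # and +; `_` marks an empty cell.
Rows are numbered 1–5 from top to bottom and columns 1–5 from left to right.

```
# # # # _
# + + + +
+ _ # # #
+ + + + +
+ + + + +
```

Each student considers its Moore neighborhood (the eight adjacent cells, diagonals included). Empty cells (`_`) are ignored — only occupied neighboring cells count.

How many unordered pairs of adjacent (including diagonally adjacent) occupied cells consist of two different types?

27

Scan each occupied cell's neighbors to the right and below (and the two forward diagonals) so each pair is counted once.
From row 1: 9 unlike of 14 pairs (running 9/14).
From row 2: 10 unlike of 14 pairs (running 19/28).
From row 3: 8 unlike of 12 pairs (running 27/40).
From row 4: 0 unlike of 17 pairs (running 27/57).
From row 5: 0 unlike of 4 pairs (running 27/61).
Total adjacent occupied pairs: 61; unlike-type pairs: 27.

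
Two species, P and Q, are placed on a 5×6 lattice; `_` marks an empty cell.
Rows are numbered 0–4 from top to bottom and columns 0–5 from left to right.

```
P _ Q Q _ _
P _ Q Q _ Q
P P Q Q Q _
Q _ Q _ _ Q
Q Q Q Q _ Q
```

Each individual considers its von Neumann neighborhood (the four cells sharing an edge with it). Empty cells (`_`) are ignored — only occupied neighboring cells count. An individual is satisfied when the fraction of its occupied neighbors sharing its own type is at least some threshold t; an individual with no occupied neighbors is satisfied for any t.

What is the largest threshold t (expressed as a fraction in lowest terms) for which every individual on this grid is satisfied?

1/2

(0,0)P 1/1
(0,2)Q 2/2
(0,3)Q 2/2
(1,0)P 2/2
(1,2)Q 3/3
(1,3)Q 3/3
(1,5)Q — no occupied neighbors
(2,0)P 2/3
(2,1)P 1/2
(2,2)Q 3/4
(2,3)Q 3/3
(2,4)Q 1/1
(3,0)Q 1/2
(3,2)Q 2/2
(3,5)Q 1/1
(4,0)Q 2/2
(4,1)Q 2/2
(4,2)Q 3/3
(4,3)Q 1/1
(4,5)Q 1/1
The smallest same-type fraction is 1/2 at (2,1), which reduces to 1/2. Any threshold above that leaves this individual unsatisfied.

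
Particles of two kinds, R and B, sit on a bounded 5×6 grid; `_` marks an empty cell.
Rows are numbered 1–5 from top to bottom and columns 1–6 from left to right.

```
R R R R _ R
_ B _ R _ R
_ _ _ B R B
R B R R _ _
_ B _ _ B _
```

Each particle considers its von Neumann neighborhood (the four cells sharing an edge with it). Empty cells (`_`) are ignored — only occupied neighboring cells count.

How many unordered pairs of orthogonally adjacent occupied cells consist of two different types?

8

Scan each occupied cell's neighbors to the right and below so each pair is counted once.
From row 1: 1 unlike of 6 pairs (running 1/6).
From row 2: 2 unlike of 2 pairs (running 3/8).
From row 3: 3 unlike of 3 pairs (running 6/11).
From row 4: 2 unlike of 4 pairs (running 8/15).
Total adjacent occupied pairs: 15; unlike-type pairs: 8.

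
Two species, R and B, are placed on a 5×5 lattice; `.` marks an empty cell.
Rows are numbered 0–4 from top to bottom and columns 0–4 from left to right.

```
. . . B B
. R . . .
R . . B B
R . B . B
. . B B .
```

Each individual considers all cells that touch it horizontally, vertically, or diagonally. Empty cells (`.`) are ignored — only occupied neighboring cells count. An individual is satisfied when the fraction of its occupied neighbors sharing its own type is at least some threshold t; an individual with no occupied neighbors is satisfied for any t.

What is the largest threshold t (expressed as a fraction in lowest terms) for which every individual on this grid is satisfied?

Row 0: (0,3)B 1/1 · (0,4)B 1/1
Row 1: (1,1)R 1/1
Row 2: (2,0)R 2/2 · (2,3)B 3/3 · (2,4)B 2/2
Row 3: (3,0)R 1/1 · (3,2)B 3/3 · (3,4)B 3/3
Row 4: (4,2)B 2/2 · (4,3)B 3/3
The smallest same-type fraction is 1/1 at (0,3), which reduces to 1/1. Any threshold above that leaves this individual unsatisfied.

1/1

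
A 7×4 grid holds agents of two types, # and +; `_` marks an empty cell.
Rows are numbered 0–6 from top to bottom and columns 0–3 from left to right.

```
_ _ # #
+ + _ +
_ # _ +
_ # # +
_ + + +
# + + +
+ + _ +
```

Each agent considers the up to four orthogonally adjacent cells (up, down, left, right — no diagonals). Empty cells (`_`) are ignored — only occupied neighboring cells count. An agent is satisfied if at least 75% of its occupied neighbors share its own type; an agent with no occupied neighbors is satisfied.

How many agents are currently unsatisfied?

(0,2)# 1/1 satisfied
(0,3)# 1/2 not
(1,0)+ 1/1 satisfied
(1,1)+ 1/2 not
(1,3)+ 1/2 not
(2,1)# 1/2 not
(2,3)+ 2/2 satisfied
(3,1)# 2/3 not
(3,2)# 1/3 not
(3,3)+ 2/3 not
(4,1)+ 2/3 not
(4,2)+ 3/4 satisfied
(4,3)+ 3/3 satisfied
(5,0)# 0/2 not
(5,1)+ 3/4 satisfied
(5,2)+ 3/3 satisfied
(5,3)+ 3/3 satisfied
(6,0)+ 1/2 not
(6,1)+ 2/2 satisfied
(6,3)+ 1/1 satisfied
Unsatisfied: (0,3), (1,1), (1,3), (2,1), (3,1), (3,2), (3,3), (4,1), (5,0), (6,0) — 10 in total.

10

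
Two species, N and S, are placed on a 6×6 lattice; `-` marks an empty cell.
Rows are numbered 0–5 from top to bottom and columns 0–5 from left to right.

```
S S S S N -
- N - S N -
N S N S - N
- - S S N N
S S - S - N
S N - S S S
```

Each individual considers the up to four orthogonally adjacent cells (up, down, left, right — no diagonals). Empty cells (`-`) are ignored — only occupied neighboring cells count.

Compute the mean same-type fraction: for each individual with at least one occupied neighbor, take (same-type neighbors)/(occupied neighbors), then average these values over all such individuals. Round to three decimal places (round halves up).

(0,0)S 1/1
(0,1)S 2/3
(0,2)S 2/2
(0,3)S 2/3
(0,4)N 1/2
(1,1)N 0/2
(1,3)S 2/3
(1,4)N 1/2
(2,0)N 0/1
(2,1)S 0/3
(2,2)N 0/3
(2,3)S 2/3
(2,5)N 1/1
(3,2)S 1/2
(3,3)S 3/4
(3,4)N 1/2
(3,5)N 3/3
(4,0)S 2/2
(4,1)S 1/2
(4,3)S 2/2
(4,5)N 1/2
(5,0)S 1/2
(5,1)N 0/2
(5,3)S 2/2
(5,4)S 2/2
(5,5)S 1/2
Sum over 26 individuals: 1/1 + 2/3 + 2/2 + 2/3 + 1/2 + 0/2 + 2/3 + 1/2 + 0/1 + 0/3 + 0/3 + 2/3 + 1/1 + 1/2 + 3/4 + 1/2 + 3/3 + 2/2 + 1/2 + 2/2 + 1/2 + 1/2 + 0/2 + 2/2 + 2/2 + 1/2 = 185/12; mean = 185/12 ÷ 26 = 185/312 = 0.592948… → 0.593.

0.593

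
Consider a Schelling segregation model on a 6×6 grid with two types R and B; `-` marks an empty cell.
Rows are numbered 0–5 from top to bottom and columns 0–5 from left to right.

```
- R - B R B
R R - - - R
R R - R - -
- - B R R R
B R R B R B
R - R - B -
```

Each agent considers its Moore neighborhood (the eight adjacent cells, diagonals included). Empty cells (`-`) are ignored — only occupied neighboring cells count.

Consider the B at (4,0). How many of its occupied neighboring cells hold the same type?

Occupied neighbors of (4,0): (4,1)=R, (5,0)=R.
Same type (B): 0 of 2.

0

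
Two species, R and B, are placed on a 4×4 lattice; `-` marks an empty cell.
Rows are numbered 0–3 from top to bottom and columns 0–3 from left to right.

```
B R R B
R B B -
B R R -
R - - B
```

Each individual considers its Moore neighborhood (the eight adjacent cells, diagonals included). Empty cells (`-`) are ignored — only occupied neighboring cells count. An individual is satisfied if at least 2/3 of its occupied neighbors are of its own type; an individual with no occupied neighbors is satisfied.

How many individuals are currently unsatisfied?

Row 0: (0,0)B 1/3 unhappy · (0,1)R 2/5 unhappy · (0,2)R 1/4 unhappy · (0,3)B 1/2 unhappy
Row 1: (1,0)R 2/5 unhappy · (1,1)B 3/8 unhappy · (1,2)B 2/6 unhappy
Row 2: (2,0)B 1/4 unhappy · (2,1)R 3/6 unhappy · (2,2)R 1/4 unhappy
Row 3: (3,0)R 1/2 unhappy · (3,3)B 0/1 unhappy
Unsatisfied: (0,0), (0,1), (0,2), (0,3), (1,0), (1,1), (1,2), (2,0), (2,1), (2,2), (3,0), (3,3) — 12 in total.

12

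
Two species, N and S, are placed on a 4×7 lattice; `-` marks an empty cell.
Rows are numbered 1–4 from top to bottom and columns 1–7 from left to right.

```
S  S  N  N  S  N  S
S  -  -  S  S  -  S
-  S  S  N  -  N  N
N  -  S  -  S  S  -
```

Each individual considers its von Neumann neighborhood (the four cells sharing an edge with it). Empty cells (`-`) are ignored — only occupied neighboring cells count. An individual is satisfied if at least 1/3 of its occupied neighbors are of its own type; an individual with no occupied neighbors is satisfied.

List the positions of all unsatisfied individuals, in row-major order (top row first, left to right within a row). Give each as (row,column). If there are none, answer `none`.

(1,1)S 2/2 ok
(1,2)S 1/2 ok
(1,3)N 1/2 ok
(1,4)N 1/3 ok
(1,5)S 1/3 ok
(1,6)N 0/2 unhappy
(1,7)S 1/2 ok
(2,1)S 1/1 ok
(2,4)S 1/3 ok
(2,5)S 2/2 ok
(2,7)S 1/2 ok
(3,2)S 1/1 ok
(3,3)S 2/3 ok
(3,4)N 0/2 unhappy
(3,6)N 1/2 ok
(3,7)N 1/2 ok
(4,1)N 0/0 ok
(4,3)S 1/1 ok
(4,5)S 1/1 ok
(4,6)S 1/2 ok

(1,6), (3,4)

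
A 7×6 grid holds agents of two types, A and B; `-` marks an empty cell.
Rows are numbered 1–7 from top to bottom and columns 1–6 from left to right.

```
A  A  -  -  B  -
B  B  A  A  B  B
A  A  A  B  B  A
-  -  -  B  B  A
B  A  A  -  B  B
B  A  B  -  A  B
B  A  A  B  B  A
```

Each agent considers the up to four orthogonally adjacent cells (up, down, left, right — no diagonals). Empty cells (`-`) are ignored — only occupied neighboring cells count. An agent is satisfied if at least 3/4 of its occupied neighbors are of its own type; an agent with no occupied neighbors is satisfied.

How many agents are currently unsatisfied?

(1,1)A 1/2 not
(1,2)A 1/2 not
(1,5)B 1/1 satisfied
(2,1)B 1/3 not
(2,2)B 1/4 not
(2,3)A 2/3 not
(2,4)A 1/3 not
(2,5)B 3/4 satisfied
(2,6)B 1/2 not
(3,1)A 1/2 not
(3,2)A 2/3 not
(3,3)A 2/3 not
(3,4)B 2/4 not
(3,5)B 3/4 satisfied
(3,6)A 1/3 not
(4,4)B 2/2 satisfied
(4,5)B 3/4 satisfied
(4,6)A 1/3 not
(5,1)B 1/2 not
(5,2)A 2/3 not
(5,3)A 1/2 not
(5,5)B 2/3 not
(5,6)B 2/3 not
(6,1)B 2/3 not
(6,2)A 2/4 not
(6,3)B 0/3 not
(6,5)A 0/3 not
(6,6)B 1/3 not
(7,1)B 1/2 not
(7,2)A 2/3 not
(7,3)A 1/3 not
(7,4)B 1/2 not
(7,5)B 1/3 not
(7,6)A 0/2 not
Unsatisfied: (1,1), (1,2), (2,1), (2,2), (2,3), (2,4), (2,6), (3,1), (3,2), (3,3), (3,4), (3,6), (4,6), (5,1), (5,2), (5,3), (5,5), (5,6), (6,1), (6,2), (6,3), (6,5), (6,6), (7,1), (7,2), (7,3), (7,4), (7,5), (7,6) — 29 in total.

29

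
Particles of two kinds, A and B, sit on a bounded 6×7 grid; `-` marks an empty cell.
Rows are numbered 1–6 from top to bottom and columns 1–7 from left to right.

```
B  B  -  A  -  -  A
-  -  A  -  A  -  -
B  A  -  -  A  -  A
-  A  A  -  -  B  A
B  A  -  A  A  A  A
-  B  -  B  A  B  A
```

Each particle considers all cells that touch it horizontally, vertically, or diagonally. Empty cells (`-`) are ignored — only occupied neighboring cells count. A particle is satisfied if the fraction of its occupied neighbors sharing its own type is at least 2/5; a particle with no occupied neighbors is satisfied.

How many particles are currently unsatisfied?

5

(1,1)B 1/1 satisfied
(1,2)B 1/2 satisfied
(1,4)A 2/2 satisfied
(1,7)A 0/0 satisfied
(2,3)A 2/3 satisfied
(2,5)A 2/2 satisfied
(3,1)B 0/2 not
(3,2)A 3/4 satisfied
(3,5)A 1/2 satisfied
(3,7)A 1/2 satisfied
(4,2)A 3/5 satisfied
(4,3)A 4/4 satisfied
(4,6)B 0/6 not
(4,7)A 3/4 satisfied
(5,1)B 1/3 not
(5,2)A 2/4 satisfied
(5,4)A 3/4 satisfied
(5,5)A 3/6 satisfied
(5,6)A 5/7 satisfied
(5,7)A 3/5 satisfied
(6,2)B 1/2 satisfied
(6,4)B 0/3 not
(6,5)A 3/5 satisfied
(6,6)B 0/5 not
(6,7)A 2/3 satisfied
Unsatisfied: (3,1), (4,6), (5,1), (6,4), (6,6) — 5 in total.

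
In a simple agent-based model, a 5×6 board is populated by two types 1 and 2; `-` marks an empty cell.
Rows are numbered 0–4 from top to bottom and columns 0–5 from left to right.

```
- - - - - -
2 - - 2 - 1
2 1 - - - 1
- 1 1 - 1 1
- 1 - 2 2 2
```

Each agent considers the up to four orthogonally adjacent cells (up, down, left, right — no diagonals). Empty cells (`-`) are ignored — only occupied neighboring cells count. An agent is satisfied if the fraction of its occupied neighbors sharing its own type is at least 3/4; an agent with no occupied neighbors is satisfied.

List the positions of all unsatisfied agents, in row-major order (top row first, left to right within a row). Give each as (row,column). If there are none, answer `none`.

(2,0), (2,1), (3,4), (3,5), (4,4), (4,5)

Row 1: (1,0)2 1/1 satisfied · (1,3)2 0/0 satisfied · (1,5)1 1/1 satisfied
Row 2: (2,0)2 1/2 not · (2,1)1 1/2 not · (2,5)1 2/2 satisfied
Row 3: (3,1)1 3/3 satisfied · (3,2)1 1/1 satisfied · (3,4)1 1/2 not · (3,5)1 2/3 not
Row 4: (4,1)1 1/1 satisfied · (4,3)2 1/1 satisfied · (4,4)2 2/3 not · (4,5)2 1/2 not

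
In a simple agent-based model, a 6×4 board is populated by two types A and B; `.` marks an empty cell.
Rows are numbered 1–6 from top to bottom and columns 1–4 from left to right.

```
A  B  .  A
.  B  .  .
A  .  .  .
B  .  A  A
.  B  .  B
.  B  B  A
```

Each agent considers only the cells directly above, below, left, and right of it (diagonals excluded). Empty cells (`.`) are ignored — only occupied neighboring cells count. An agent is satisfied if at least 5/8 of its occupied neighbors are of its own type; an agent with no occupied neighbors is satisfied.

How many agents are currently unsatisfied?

Row 1: (1,1)A 0/1 not · (1,2)B 1/2 not · (1,4)A 0/0 satisfied
Row 2: (2,2)B 1/1 satisfied
Row 3: (3,1)A 0/1 not
Row 4: (4,1)B 0/1 not · (4,3)A 1/1 satisfied · (4,4)A 1/2 not
Row 5: (5,2)B 1/1 satisfied · (5,4)B 0/2 not
Row 6: (6,2)B 2/2 satisfied · (6,3)B 1/2 not · (6,4)A 0/2 not
Unsatisfied: (1,1), (1,2), (3,1), (4,1), (4,4), (5,4), (6,3), (6,4) — 8 in total.

8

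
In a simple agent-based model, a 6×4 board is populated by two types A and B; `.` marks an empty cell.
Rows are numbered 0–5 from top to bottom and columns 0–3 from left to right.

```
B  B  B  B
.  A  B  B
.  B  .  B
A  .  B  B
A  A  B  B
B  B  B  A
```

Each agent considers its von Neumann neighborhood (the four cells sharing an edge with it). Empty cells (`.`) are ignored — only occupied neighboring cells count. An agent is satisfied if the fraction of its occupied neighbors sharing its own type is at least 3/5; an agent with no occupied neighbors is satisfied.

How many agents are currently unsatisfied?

Row 0: (0,0)B 1/1 ok · (0,1)B 2/3 ok · (0,2)B 3/3 ok · (0,3)B 2/2 ok
Row 1: (1,1)A 0/3 unhappy · (1,2)B 2/3 ok · (1,3)B 3/3 ok
Row 2: (2,1)B 0/1 unhappy · (2,3)B 2/2 ok
Row 3: (3,0)A 1/1 ok · (3,2)B 2/2 ok · (3,3)B 3/3 ok
Row 4: (4,0)A 2/3 ok · (4,1)A 1/3 unhappy · (4,2)B 3/4 ok · (4,3)B 2/3 ok
Row 5: (5,0)B 1/2 unhappy · (5,1)B 2/3 ok · (5,2)B 2/3 ok · (5,3)A 0/2 unhappy
Unsatisfied: (1,1), (2,1), (4,1), (5,0), (5,3) — 5 in total.

5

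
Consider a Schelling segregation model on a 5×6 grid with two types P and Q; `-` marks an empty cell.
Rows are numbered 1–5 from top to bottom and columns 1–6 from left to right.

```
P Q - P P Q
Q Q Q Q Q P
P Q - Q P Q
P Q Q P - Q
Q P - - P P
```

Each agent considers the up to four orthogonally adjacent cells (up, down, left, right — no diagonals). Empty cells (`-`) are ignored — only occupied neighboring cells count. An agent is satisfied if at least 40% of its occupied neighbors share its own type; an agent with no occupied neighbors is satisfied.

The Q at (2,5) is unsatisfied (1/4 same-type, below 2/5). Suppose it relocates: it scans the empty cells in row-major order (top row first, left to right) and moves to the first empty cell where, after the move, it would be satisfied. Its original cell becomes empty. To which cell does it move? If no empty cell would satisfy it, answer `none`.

Vacating (2,5). Empty cells in order:
  (1,3): 2/3 same-type → satisfied — stop here.

(1,3)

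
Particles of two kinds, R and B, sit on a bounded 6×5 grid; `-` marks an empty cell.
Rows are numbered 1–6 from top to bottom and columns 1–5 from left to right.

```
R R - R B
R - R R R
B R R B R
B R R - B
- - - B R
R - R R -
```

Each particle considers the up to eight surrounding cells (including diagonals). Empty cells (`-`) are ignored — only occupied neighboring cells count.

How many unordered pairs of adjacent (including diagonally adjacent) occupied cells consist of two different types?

20

Scan each occupied cell's neighbors to the right and below (and the two forward diagonals) so each pair is counted once.
From row 1: 3 unlike of 10 pairs (running 3/10).
From row 2: 4 unlike of 12 pairs (running 7/22).
From row 3: 7 unlike of 14 pairs (running 14/36).
From row 4: 3 unlike of 5 pairs (running 17/41).
From row 5: 3 unlike of 4 pairs (running 20/45).
From row 6: 0 unlike of 1 pairs (running 20/46).
Total adjacent occupied pairs: 46; unlike-type pairs: 20.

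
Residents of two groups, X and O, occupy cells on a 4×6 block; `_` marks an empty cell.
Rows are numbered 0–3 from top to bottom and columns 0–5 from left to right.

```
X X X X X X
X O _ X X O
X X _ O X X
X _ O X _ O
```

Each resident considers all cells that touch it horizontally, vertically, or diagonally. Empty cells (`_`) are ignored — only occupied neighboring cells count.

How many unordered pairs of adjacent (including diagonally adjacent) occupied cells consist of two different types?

Scan each occupied cell's neighbors to the right and below (and the two forward diagonals) so each pair is counted once.
From row 0: 5 unlike of 18 pairs (running 5/18).
From row 1: 8 unlike of 14 pairs (running 13/32).
From row 2: 5 unlike of 11 pairs (running 18/43).
From row 3: 1 unlike of 1 pairs (running 19/44).
Total adjacent occupied pairs: 44; unlike-type pairs: 19.

19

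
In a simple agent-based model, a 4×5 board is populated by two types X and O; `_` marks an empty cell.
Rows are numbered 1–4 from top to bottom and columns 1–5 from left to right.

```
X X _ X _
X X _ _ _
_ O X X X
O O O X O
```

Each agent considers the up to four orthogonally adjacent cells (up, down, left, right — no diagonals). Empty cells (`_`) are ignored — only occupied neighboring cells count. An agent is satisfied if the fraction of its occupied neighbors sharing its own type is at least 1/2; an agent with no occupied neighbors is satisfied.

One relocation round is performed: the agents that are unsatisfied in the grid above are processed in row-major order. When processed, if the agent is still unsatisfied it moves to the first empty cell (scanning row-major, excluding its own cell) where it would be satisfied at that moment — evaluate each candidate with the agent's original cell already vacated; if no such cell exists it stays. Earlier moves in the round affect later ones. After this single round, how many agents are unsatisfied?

1

Initially unsatisfied (in order): (3,2), (3,3), (4,3), (4,4), (4,5).
  (3,2) → (3,1).
  (3,3): now satisfied by earlier moves; stays.
  (4,3) → (3,2).
  (4,4): now satisfied by earlier moves; stays.
  (4,5): no empty cell satisfies it; stays.
Resulting grid:
X X _ X _
X X _ _ _
O O X X X
O O _ X O
Unsatisfied now: (4,5).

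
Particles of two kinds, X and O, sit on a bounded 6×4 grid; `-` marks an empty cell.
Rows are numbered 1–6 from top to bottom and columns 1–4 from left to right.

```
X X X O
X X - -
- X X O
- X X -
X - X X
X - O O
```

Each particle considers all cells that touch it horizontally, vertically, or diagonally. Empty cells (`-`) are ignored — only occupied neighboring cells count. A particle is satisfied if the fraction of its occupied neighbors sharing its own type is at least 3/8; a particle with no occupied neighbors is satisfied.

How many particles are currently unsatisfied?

(1,1)X 3/3 ✓
(1,2)X 4/4 ✓
(1,3)X 2/3 ✓
(1,4)O 0/1 ✗
(2,1)X 4/4 ✓
(2,2)X 6/6 ✓
(3,2)X 5/5 ✓
(3,3)X 4/5 ✓
(3,4)O 0/2 ✗
(4,2)X 5/5 ✓
(4,3)X 5/6 ✓
(5,1)X 2/2 ✓
(5,3)X 3/5 ✓
(5,4)X 2/4 ✓
(6,1)X 1/1 ✓
(6,3)O 1/3 ✗
(6,4)O 1/3 ✗
Unsatisfied: (1,4), (3,4), (6,3), (6,4) — 4 in total.

4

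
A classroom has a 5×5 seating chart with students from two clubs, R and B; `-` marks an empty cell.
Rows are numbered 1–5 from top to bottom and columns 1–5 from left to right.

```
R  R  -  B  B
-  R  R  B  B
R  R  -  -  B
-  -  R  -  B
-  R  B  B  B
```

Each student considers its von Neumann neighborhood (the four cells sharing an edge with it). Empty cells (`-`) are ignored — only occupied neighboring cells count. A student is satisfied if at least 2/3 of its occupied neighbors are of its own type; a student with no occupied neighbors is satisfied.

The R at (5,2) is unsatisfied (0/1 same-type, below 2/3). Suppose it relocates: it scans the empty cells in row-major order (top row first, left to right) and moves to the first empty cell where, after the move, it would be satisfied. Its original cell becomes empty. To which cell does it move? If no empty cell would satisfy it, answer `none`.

Vacating (5,2). Empty cells in order:
  (1,3): 2/3 same-type → satisfied — stop here.

(1,3)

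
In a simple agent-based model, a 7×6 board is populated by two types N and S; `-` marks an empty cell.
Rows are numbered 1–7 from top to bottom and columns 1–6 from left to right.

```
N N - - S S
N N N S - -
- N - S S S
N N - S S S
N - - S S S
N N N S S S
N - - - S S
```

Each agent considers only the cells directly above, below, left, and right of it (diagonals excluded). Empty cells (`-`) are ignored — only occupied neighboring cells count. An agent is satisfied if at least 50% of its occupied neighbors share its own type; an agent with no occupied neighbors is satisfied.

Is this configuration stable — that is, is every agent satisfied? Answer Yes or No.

(1,1)N 2/2 ok
(1,2)N 2/2 ok
(1,5)S 1/1 ok
(1,6)S 1/1 ok
(2,1)N 2/2 ok
(2,2)N 4/4 ok
(2,3)N 1/2 ok
(2,4)S 1/2 ok
(3,2)N 2/2 ok
(3,4)S 3/3 ok
(3,5)S 3/3 ok
(3,6)S 2/2 ok
(4,1)N 2/2 ok
(4,2)N 2/2 ok
(4,4)S 3/3 ok
(4,5)S 4/4 ok
(4,6)S 3/3 ok
(5,1)N 2/2 ok
(5,4)S 3/3 ok
(5,5)S 4/4 ok
(5,6)S 3/3 ok
(6,1)N 3/3 ok
(6,2)N 2/2 ok
(6,3)N 1/2 ok
(6,4)S 2/3 ok
(6,5)S 4/4 ok
(6,6)S 3/3 ok
(7,1)N 1/1 ok
(7,5)S 2/2 ok
(7,6)S 2/2 ok
All meet the threshold, so the configuration is stable.

Yes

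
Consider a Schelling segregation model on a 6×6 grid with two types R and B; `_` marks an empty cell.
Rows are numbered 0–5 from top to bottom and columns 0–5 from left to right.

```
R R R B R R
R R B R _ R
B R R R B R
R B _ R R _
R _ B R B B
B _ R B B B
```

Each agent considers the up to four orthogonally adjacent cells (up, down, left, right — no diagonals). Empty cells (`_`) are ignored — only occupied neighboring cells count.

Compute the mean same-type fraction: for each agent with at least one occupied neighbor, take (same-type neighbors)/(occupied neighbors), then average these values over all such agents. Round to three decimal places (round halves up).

0.492

Row 0: (0,0)R 2/2 · (0,1)R 3/3 · (0,2)R 1/3 · (0,3)B 0/3 · (0,4)R 1/2 · (0,5)R 2/2
Row 1: (1,0)R 2/3 · (1,1)R 3/4 · (1,2)B 0/4 · (1,3)R 1/3 · (1,5)R 2/2
Row 2: (2,0)B 0/3 · (2,1)R 2/4 · (2,2)R 2/3 · (2,3)R 3/4 · (2,4)B 0/3 · (2,5)R 1/2
Row 3: (3,0)R 1/3 · (3,1)B 0/2 · (3,3)R 3/3 · (3,4)R 1/3
Row 4: (4,0)R 1/2 · (4,2)B 0/2 · (4,3)R 1/4 · (4,4)B 2/4 · (4,5)B 2/2
Row 5: (5,0)B 0/1 · (5,2)R 0/2 · (5,3)B 1/3 · (5,4)B 3/3 · (5,5)B 2/2
Sum over 31 agents: 2/2 + 3/3 + 1/3 + 0/3 + 1/2 + 2/2 + 2/3 + 3/4 + 0/4 + 1/3 + 2/2 + 0/3 + 2/4 + 2/3 + 3/4 + 0/3 + 1/2 + 1/3 + 0/2 + 3/3 + 1/3 + 1/2 + 0/2 + 1/4 + 2/4 + 2/2 + 0/1 + 0/2 + 1/3 + 3/3 + 2/2 = 61/4; mean = 61/4 ÷ 31 = 61/124 = 0.491935… → 0.492.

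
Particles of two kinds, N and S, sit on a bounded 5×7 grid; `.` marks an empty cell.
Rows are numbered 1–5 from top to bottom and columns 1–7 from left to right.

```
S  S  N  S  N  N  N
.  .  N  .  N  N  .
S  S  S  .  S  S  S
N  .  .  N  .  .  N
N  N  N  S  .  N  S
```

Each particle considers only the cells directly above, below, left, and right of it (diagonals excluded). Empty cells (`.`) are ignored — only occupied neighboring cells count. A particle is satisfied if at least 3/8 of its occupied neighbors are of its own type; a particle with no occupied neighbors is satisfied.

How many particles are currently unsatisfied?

Row 1: (1,1)S 1/1 ok · (1,2)S 1/2 ok · (1,3)N 1/3 unhappy · (1,4)S 0/2 unhappy · (1,5)N 2/3 ok · (1,6)N 3/3 ok · (1,7)N 1/1 ok
Row 2: (2,3)N 1/2 ok · (2,5)N 2/3 ok · (2,6)N 2/3 ok
Row 3: (3,1)S 1/2 ok · (3,2)S 2/2 ok · (3,3)S 1/2 ok · (3,5)S 1/2 ok · (3,6)S 2/3 ok · (3,7)S 1/2 ok
Row 4: (4,1)N 1/2 ok · (4,4)N 0/1 unhappy · (4,7)N 0/2 unhappy
Row 5: (5,1)N 2/2 ok · (5,2)N 2/2 ok · (5,3)N 1/2 ok · (5,4)S 0/2 unhappy · (5,6)N 0/1 unhappy · (5,7)S 0/2 unhappy
Unsatisfied: (1,3), (1,4), (4,4), (4,7), (5,4), (5,6), (5,7) — 7 in total.

7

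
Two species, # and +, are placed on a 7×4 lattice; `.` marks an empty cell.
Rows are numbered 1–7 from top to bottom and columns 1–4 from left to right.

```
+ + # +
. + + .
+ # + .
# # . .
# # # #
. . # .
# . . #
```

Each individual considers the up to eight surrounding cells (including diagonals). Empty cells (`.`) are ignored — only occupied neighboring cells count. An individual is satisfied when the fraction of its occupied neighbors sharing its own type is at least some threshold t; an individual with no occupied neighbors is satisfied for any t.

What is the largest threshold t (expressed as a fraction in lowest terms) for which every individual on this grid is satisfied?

0/1

(1,1)+ 2/2
(1,2)+ 3/4
(1,3)# 0/4
(1,4)+ 1/2
(2,2)+ 5/7
(2,3)+ 4/6
(3,1)+ 1/4
(3,2)# 2/6
(3,3)+ 2/4
(4,1)# 4/5
(4,2)# 5/7
(5,1)# 3/3
(5,2)# 5/5
(5,3)# 4/4
(5,4)# 2/2
(6,3)# 4/4
(7,1)# — no occupied neighbors
(7,4)# 1/1
The smallest same-type fraction is 0/4 at (1,3), which reduces to 0/1. Any threshold above that leaves this individual unsatisfied.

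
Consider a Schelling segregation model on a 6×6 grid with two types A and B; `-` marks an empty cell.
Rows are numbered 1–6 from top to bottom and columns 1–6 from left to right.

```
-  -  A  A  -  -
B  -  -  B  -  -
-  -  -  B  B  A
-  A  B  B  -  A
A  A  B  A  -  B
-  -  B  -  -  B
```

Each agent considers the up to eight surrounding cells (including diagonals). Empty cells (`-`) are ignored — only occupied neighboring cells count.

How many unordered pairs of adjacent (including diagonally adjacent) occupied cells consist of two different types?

14

Scan each occupied cell's neighbors to the right and below (and the two forward diagonals) so each pair is counted once.
Row 1: A(1,3)–A(1,4)= A(1,3)–B(2,4)≠ A(1,4)–B(2,4)≠  → 2/3 unlike.
Row 2: B(2,4)–B(3,4)= B(2,4)–B(3,5)=  → 0/2 unlike.
Row 3: B(3,4)–B(3,5)= B(3,4)–B(4,4)= B(3,4)–B(4,3)= B(3,5)–A(3,6)≠ B(3,5)–A(4,6)≠ B(3,5)–B(4,4)= A(3,6)–A(4,6)=  → 2/7 unlike.
Row 4: A(4,2)–B(4,3)≠ A(4,2)–A(5,2)= A(4,2)–B(5,3)≠ A(4,2)–A(5,1)= B(4,3)–B(4,4)= B(4,3)–B(5,3)= B(4,3)–A(5,4)≠ B(4,3)–A(5,2)≠ B(4,4)–A(5,4)≠ B(4,4)–B(5,3)= A(4,6)–B(5,6)≠  → 6/11 unlike.
Row 5: A(5,1)–A(5,2)= A(5,2)–B(5,3)≠ A(5,2)–B(6,3)≠ B(5,3)–A(5,4)≠ B(5,3)–B(6,3)= A(5,4)–B(6,3)≠ B(5,6)–B(6,6)=  → 4/7 unlike.
Total adjacent occupied pairs: 30; unlike-type pairs: 14.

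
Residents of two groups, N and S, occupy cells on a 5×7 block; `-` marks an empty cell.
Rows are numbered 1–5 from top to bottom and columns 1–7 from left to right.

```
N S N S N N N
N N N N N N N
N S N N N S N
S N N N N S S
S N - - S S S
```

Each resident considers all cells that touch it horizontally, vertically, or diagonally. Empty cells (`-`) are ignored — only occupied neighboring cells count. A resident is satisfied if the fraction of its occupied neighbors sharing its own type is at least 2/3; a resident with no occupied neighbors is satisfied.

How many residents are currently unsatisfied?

Row 1: (1,1)N 2/3 ok · (1,2)S 0/5 unhappy · (1,3)N 3/5 unhappy · (1,4)S 0/5 unhappy · (1,5)N 4/5 ok · (1,6)N 5/5 ok · (1,7)N 3/3 ok
Row 2: (2,1)N 3/5 unhappy · (2,2)N 6/8 ok · (2,3)N 5/8 unhappy · (2,4)N 7/8 ok · (2,5)N 6/8 ok · (2,6)N 7/8 ok · (2,7)N 4/5 ok
Row 3: (3,1)N 3/5 unhappy · (3,2)S 1/8 unhappy · (3,3)N 7/8 ok · (3,4)N 8/8 ok · (3,5)N 6/8 ok · (3,6)S 2/8 unhappy · (3,7)N 2/5 unhappy
Row 4: (4,1)S 2/5 unhappy · (4,2)N 4/7 unhappy · (4,3)N 5/6 ok · (4,4)N 5/6 ok · (4,5)N 3/7 unhappy · (4,6)S 5/8 unhappy · (4,7)S 4/5 ok
Row 5: (5,1)S 1/3 unhappy · (5,2)N 2/4 unhappy · (5,5)S 2/4 unhappy · (5,6)S 4/5 ok · (5,7)S 3/3 ok
Unsatisfied: (1,2), (1,3), (1,4), (2,1), (2,3), (3,1), (3,2), (3,6), (3,7), (4,1), (4,2), (4,5), (4,6), (5,1), (5,2), (5,5) — 16 in total.

16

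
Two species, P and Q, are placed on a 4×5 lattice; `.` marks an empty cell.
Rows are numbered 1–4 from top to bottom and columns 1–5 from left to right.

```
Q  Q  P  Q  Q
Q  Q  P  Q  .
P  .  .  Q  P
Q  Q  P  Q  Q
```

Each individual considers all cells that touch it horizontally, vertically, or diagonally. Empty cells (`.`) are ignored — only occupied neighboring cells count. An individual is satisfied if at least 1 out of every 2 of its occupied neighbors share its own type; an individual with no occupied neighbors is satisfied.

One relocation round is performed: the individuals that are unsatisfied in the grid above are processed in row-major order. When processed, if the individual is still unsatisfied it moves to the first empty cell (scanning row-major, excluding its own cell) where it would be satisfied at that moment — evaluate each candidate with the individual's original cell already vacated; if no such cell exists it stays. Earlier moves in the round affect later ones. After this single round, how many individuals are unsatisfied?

5

Initially unsatisfied (in order): (1,3), (2,3), (3,1), (3,5), (4,2), (4,3).
  (1,3): no empty cell satisfies it; stays.
  (2,3): no empty cell satisfies it; stays.
  (3,1): no empty cell satisfies it; stays.
  (3,5): no empty cell satisfies it; stays.
  (4,2) → (2,5).
  (4,3) → (4,2).
Resulting grid:
Q Q P Q Q
Q Q P Q Q
P . . Q P
Q P . Q Q
Unsatisfied now: (1,3), (2,3), (3,1), (3,5), (4,1).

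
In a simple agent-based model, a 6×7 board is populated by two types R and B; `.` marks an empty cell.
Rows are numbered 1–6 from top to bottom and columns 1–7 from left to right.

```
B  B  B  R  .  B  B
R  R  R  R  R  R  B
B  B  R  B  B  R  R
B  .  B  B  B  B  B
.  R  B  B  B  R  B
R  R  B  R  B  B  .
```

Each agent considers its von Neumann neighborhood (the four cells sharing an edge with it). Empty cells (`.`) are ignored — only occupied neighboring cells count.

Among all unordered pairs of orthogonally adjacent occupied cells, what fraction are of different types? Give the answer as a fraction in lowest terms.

26/59

Scan each occupied cell's neighbors to the right and below so each pair is counted once.
Row 1: B(1,1)–B(1,2)= B(1,1)–R(2,1)≠ B(1,2)–B(1,3)= B(1,2)–R(2,2)≠ B(1,3)–R(1,4)≠ B(1,3)–R(2,3)≠ R(1,4)–R(2,4)= B(1,6)–B(1,7)= B(1,6)–R(2,6)≠ B(1,7)–B(2,7)=  → 5/10 unlike.
Row 2: R(2,1)–R(2,2)= R(2,1)–B(3,1)≠ R(2,2)–R(2,3)= R(2,2)–B(3,2)≠ R(2,3)–R(2,4)= R(2,3)–R(3,3)= R(2,4)–R(2,5)= R(2,4)–B(3,4)≠ R(2,5)–R(2,6)= R(2,5)–B(3,5)≠ R(2,6)–B(2,7)≠ R(2,6)–R(3,6)= B(2,7)–R(3,7)≠  → 6/13 unlike.
Row 3: B(3,1)–B(3,2)= B(3,1)–B(4,1)= B(3,2)–R(3,3)≠ R(3,3)–B(3,4)≠ R(3,3)–B(4,3)≠ B(3,4)–B(3,5)= B(3,4)–B(4,4)= B(3,5)–R(3,6)≠ B(3,5)–B(4,5)= R(3,6)–R(3,7)= R(3,6)–B(4,6)≠ R(3,7)–B(4,7)≠  → 6/12 unlike.
Row 4: B(4,3)–B(4,4)= B(4,3)–B(5,3)= B(4,4)–B(4,5)= B(4,4)–B(5,4)= B(4,5)–B(4,6)= B(4,5)–B(5,5)= B(4,6)–B(4,7)= B(4,6)–R(5,6)≠ B(4,7)–B(5,7)=  → 1/9 unlike.
Row 5: R(5,2)–B(5,3)≠ R(5,2)–R(6,2)= B(5,3)–B(5,4)= B(5,3)–B(6,3)= B(5,4)–B(5,5)= B(5,4)–R(6,4)≠ B(5,5)–R(5,6)≠ B(5,5)–B(6,5)= R(5,6)–B(5,7)≠ R(5,6)–B(6,6)≠  → 5/10 unlike.
Row 6: R(6,1)–R(6,2)= R(6,2)–B(6,3)≠ B(6,3)–R(6,4)≠ R(6,4)–B(6,5)≠ B(6,5)–B(6,6)=  → 3/5 unlike.
Total adjacent occupied pairs: 59; unlike-type pairs: 26.
26/59 is already in lowest terms.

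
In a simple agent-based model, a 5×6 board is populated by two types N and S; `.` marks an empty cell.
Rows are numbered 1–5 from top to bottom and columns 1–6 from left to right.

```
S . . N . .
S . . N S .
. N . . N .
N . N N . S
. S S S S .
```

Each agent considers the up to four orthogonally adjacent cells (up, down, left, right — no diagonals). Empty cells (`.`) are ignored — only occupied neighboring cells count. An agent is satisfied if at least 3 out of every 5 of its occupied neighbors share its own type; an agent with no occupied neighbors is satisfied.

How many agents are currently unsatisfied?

(1,1)S 1/1 ok
(1,4)N 1/1 ok
(2,1)S 1/1 ok
(2,4)N 1/2 unhappy
(2,5)S 0/2 unhappy
(3,2)N 0/0 ok
(3,5)N 0/1 unhappy
(4,1)N 0/0 ok
(4,3)N 1/2 unhappy
(4,4)N 1/2 unhappy
(4,6)S 0/0 ok
(5,2)S 1/1 ok
(5,3)S 2/3 ok
(5,4)S 2/3 ok
(5,5)S 1/1 ok
Unsatisfied: (2,4), (2,5), (3,5), (4,3), (4,4) — 5 in total.

5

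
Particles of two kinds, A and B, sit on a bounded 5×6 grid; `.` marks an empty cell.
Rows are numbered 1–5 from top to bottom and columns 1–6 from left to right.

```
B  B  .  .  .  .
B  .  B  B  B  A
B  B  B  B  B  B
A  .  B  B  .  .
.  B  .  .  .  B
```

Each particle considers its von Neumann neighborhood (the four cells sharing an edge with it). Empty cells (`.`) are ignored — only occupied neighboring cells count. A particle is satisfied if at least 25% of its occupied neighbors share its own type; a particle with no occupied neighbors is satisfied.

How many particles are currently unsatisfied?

2

(1,1)B 2/2 satisfied
(1,2)B 1/1 satisfied
(2,1)B 2/2 satisfied
(2,3)B 2/2 satisfied
(2,4)B 3/3 satisfied
(2,5)B 2/3 satisfied
(2,6)A 0/2 not
(3,1)B 2/3 satisfied
(3,2)B 2/2 satisfied
(3,3)B 4/4 satisfied
(3,4)B 4/4 satisfied
(3,5)B 3/3 satisfied
(3,6)B 1/2 satisfied
(4,1)A 0/1 not
(4,3)B 2/2 satisfied
(4,4)B 2/2 satisfied
(5,2)B 0/0 satisfied
(5,6)B 0/0 satisfied
Unsatisfied: (2,6), (4,1) — 2 in total.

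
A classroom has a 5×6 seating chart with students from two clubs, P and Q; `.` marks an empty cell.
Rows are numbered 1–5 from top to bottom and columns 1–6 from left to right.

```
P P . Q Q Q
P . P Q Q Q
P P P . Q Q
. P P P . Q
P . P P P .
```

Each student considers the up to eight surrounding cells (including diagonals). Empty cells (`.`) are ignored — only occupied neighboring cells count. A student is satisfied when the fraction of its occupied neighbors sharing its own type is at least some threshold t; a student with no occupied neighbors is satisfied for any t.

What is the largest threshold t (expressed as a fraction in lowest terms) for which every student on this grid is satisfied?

(1,1)P 2/2
(1,2)P 3/3
(1,4)Q 3/4
(1,5)Q 5/5
(1,6)Q 3/3
(2,1)P 4/4
(2,3)P 3/5
(2,4)Q 4/6
(2,5)Q 7/7
(2,6)Q 5/5
(3,1)P 3/3
(3,2)P 6/6
(3,3)P 5/6
(3,5)Q 5/6
(3,6)Q 4/4
(4,2)P 6/6
(4,3)P 6/6
(4,4)P 5/6
(4,6)Q 2/3
(5,1)P 1/1
(5,3)P 4/4
(5,4)P 4/4
(5,5)P 2/3
The smallest same-type fraction is 3/5 at (2,3), which reduces to 3/5. Any threshold above that leaves this student unsatisfied.

3/5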